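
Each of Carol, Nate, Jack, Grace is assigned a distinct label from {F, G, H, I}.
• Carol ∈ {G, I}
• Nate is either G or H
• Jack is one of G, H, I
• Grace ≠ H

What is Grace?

Among the 4 variables, F fits only Grace (and all 4 values in {F, G, H, I} must be used), so Grace = F.

F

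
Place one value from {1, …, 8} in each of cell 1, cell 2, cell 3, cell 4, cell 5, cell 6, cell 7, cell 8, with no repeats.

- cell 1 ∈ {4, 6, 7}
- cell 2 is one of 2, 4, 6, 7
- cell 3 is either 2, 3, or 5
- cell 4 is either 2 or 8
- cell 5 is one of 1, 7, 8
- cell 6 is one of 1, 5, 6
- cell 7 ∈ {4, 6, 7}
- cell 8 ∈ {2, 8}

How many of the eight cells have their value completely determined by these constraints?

3

The 8 variables together cover exactly {1, 2, 3, 4, 5, 6, 7, 8} — 8 values for 8 variables — and 3 appears only in cell 3's list, so cell 3 = 3.
The 7 still-open variables draw from only 7 values {1, 2, 4, 5, 6, 7, 8}, so each is used; only cell 6 can be 5, hence cell 6 = 5.
Among the 6 still-open variables, 1 fits only cell 5 (and all 6 values in {1, 2, 4, 6, 7, 8} must be used), so cell 5 = 1.
The 2 variables cell 4 and cell 8 are confined to {2, 8}, which locks those values in; drop them from cell 2.
Determined: cell 3=3, cell 5=1, cell 6=5. The other cells each still have more than one consistent value. That makes 3.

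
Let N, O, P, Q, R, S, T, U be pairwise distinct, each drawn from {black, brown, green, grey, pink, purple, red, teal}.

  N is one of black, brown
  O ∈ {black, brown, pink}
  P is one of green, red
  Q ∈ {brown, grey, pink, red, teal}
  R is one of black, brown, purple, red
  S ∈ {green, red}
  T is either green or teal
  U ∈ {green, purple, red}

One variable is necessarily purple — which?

The 8 variables together cover exactly {black, brown, green, grey, pink, purple, red, teal} — 8 values for 8 variables — and grey appears only in Q's list, so Q = grey.
The 7 still-open variables draw from only 7 values {black, brown, green, pink, purple, red, teal}, so each is used; only O can be pink, hence O = pink.
The 6 still-open variables draw from only 6 values {black, brown, green, purple, red, teal}, so each is used; only T can be teal, hence T = teal.
P and S between them cover only {green, red} — a naked pair. Remove those values from R, U.
So purple goes to U.

U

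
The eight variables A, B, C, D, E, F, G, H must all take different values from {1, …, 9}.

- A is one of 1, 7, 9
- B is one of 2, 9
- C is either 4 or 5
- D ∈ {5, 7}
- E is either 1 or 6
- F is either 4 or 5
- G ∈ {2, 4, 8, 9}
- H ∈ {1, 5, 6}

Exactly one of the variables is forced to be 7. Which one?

D

Among the 8 variables, 8 fits only G (and all 8 values in {1, 2, 4, 5, 6, 7, 8, 9} must be used), so G = 8.
The 7 still-open variables together cover exactly {1, 2, 4, 5, 6, 7, 9} — 7 values for 7 variables — and 2 appears only in B's list, so B = 2.
The 6 still-open variables together cover exactly {1, 4, 5, 6, 7, 9} — 6 values for 6 variables — and 9 appears only in A's list, so A = 9.
Among the 5 still-open variables, 7 fits only D (and all 5 values in {1, 4, 5, 6, 7} must be used), so D = 7.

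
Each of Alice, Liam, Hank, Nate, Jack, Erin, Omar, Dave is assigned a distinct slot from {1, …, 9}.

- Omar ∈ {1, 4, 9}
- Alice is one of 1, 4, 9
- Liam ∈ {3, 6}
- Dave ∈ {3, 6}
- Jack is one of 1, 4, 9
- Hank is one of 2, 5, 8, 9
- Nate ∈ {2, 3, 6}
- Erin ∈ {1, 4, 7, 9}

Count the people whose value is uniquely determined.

2

Liam and Dave share exactly the 2 values {3, 6}; by pigeonhole those values go to them, so strike 3, 6 from Nate.
Nate must be 2 (only option left). Eliminate 2 elsewhere: Hank.
Alice, Jack, Omar share exactly the 3 values {1, 4, 9}; by pigeonhole those values go to them, so strike 1, 4, 9 from Hank, Erin.
Erin has just one choice, so Erin = 7.
Determined: Nate=2, Erin=7. The other people each still have more than one consistent value. That makes 2.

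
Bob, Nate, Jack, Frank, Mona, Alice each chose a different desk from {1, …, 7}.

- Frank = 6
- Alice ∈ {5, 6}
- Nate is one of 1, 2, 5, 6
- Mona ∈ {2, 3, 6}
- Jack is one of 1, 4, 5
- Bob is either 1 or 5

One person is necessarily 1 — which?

Frank has just one choice, so Frank = 6. Eliminate 6 elsewhere: Nate, Mona, Alice.
Alice's domain is down to {5}, so Alice = 5. Strike 5 from Bob, Nate, Jack.
So 1 goes to Bob.

Bob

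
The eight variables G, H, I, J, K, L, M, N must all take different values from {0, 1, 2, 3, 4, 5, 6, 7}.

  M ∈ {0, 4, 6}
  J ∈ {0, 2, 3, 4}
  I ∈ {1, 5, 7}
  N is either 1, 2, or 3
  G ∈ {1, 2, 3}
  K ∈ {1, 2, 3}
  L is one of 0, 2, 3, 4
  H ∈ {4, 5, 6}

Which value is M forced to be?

6

The 8 variables draw from only 8 values {0, 1, 2, 3, 4, 5, 6, 7}, so each is used; only I can be 7, hence I = 7.
The 7 still-open variables together cover exactly {0, 1, 2, 3, 4, 5, 6} — 7 values for 7 variables — and 5 appears only in H's list, so H = 5.
The 6 still-open variables together cover exactly {0, 1, 2, 3, 4, 6} — 6 values for 6 variables — and 6 appears only in M's list, so M = 6.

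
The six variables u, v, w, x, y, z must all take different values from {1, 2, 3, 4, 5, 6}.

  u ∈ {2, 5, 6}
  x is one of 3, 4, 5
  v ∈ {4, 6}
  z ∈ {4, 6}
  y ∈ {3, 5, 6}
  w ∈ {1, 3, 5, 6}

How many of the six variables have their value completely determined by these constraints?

2

Among the 6 variables, 1 fits only w (and all 6 values in {1, 2, 3, 4, 5, 6} must be used), so w = 1.
The 5 still-open variables draw from only 5 values {2, 3, 4, 5, 6}, so each is used; only u can be 2, hence u = 2.
The 2 variables v and z are confined to {4, 6}, which locks those values in; drop them from x, y.
Determined: u=2, w=1. The other variables each still have more than one consistent value. That makes 2.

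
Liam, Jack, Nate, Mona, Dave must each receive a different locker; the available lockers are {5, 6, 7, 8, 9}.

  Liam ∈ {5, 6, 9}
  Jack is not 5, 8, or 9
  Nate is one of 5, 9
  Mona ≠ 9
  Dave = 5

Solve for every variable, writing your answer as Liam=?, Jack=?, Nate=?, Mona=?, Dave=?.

Liam=6, Jack=7, Nate=9, Mona=8, Dave=5

Dave has just one choice, so Dave = 5. So Liam, Nate, Mona can't be 5.
Nate's domain is down to {9}, so Nate = 9. Strike 9 from Liam.
Liam's domain is down to {6}, so Liam = 6. So Jack, Mona can't be 6.
Jack must be 7 (only option left). Eliminate 7 elsewhere: Mona.
Mona must be 8 (only option left).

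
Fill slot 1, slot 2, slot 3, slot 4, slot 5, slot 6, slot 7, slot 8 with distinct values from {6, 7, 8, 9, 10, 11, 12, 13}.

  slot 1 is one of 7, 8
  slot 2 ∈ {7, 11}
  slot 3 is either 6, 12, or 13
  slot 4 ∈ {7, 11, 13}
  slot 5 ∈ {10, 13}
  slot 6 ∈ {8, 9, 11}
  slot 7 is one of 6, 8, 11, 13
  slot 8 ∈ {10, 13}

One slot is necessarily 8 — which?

The 8 variables together cover exactly {6, 7, 8, 9, 10, 11, 12, 13} — 8 values for 8 variables — and 9 appears only in slot 6's list, so slot 6 = 9.
The 7 still-open variables draw from only 7 values {6, 7, 8, 10, 11, 12, 13}, so each is used; only slot 3 can be 12, hence slot 3 = 12.
Among the 6 still-open variables, 6 fits only slot 7 (and all 6 values in {6, 7, 8, 10, 11, 13} must be used), so slot 7 = 6.
The 5 still-open variables draw from only 5 values {7, 8, 10, 11, 13}, so each is used; only slot 1 can be 8, hence slot 1 = 8.

slot 1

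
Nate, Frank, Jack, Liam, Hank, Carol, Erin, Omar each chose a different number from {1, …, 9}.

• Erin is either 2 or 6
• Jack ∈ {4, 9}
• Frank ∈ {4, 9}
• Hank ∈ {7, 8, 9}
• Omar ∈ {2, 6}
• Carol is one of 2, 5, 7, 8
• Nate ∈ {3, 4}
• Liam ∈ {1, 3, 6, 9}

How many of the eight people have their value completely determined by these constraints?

Frank and Jack share exactly the 2 values {4, 9}; by pigeonhole those values go to them, so strike 4, 9 from Nate, Liam, Hank.
Nate has just one choice, so Nate = 3. Remove 3 from Liam.
The 2 variables Erin and Omar are confined to {2, 6}, which locks those values in; drop them from Liam, Carol.
Liam's domain is down to {1}, so Liam = 1.
Determined: Nate=3, Liam=1. The other people each still have more than one consistent value. That makes 2.

2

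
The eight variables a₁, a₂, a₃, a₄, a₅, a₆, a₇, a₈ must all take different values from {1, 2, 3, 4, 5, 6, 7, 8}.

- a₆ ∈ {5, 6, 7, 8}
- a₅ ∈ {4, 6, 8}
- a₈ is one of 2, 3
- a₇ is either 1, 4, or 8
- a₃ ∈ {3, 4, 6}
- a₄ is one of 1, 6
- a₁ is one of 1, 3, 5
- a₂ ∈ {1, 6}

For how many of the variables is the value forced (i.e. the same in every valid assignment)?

The 8 variables draw from only 8 values {1, 2, 3, 4, 5, 6, 7, 8}, so each is used; only a₈ can be 2, hence a₈ = 2.
The 7 still-open variables draw from only 7 values {1, 3, 4, 5, 6, 7, 8}, so each is used; only a₆ can be 7, hence a₆ = 7.
Among the 6 still-open variables, 5 fits only a₁ (and all 6 values in {1, 3, 4, 5, 6, 8} must be used), so a₁ = 5.
The 5 still-open variables together cover exactly {1, 3, 4, 6, 8} — 5 values for 5 variables — and 3 appears only in a₃'s list, so a₃ = 3.
a₂ and a₄ between them cover only {1, 6} — a naked pair. Remove those values from a₅, a₇.
Determined: a₁=5, a₃=3, a₆=7, a₈=2. The other variables each still have more than one consistent value. That makes 4.

4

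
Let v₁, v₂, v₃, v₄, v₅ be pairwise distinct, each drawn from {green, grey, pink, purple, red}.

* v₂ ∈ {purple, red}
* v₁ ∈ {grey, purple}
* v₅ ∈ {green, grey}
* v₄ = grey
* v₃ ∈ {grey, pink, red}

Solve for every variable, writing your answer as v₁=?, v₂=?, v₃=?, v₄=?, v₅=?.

v₄'s domain is down to {grey}, so v₄ = grey. Eliminate grey elsewhere: v₁, v₃, v₅.
That leaves v₅ = green.
That leaves v₁ = purple. Remove purple from v₂.
v₂ must be red (only option left). Eliminate red elsewhere: v₃.
That leaves v₃ = pink.

v₁=purple, v₂=red, v₃=pink, v₄=grey, v₅=green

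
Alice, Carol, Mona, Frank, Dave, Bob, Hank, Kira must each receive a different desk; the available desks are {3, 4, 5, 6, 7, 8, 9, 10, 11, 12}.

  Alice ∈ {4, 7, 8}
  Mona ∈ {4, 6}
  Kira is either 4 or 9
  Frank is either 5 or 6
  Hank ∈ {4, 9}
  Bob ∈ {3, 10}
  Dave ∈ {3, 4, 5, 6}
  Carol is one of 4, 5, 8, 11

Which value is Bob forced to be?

10

Hank and Kira share exactly the 2 values {4, 9}; by pigeonhole those values go to them, so strike 4, 9 from Alice, Carol, Mona, Dave.
Mona's domain is down to {6}, so Mona = 6. Remove 6 from Frank, Dave.
Frank must be 5 (only option left). So Carol, Dave can't be 5.
Dave has just one choice, so Dave = 3. So Bob can't be 3.
So Bob = 10.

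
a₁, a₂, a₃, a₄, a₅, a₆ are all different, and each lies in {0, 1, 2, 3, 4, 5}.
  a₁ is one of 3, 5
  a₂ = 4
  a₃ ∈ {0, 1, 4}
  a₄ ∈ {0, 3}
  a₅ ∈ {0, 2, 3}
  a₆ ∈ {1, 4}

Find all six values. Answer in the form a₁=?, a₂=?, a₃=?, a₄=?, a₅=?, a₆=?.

a₂ must be 4 (only option left). Strike 4 from a₃, a₆.
a₆'s domain is down to {1}, so a₆ = 1. Remove 1 from a₃.
That leaves a₃ = 0. So a₄, a₅ can't be 0.
That leaves a₄ = 3. Remove 3 from a₁, a₅.
That leaves a₅ = 2.
a₁ must be 5 (only option left).

a₁=5, a₂=4, a₃=0, a₄=3, a₅=2, a₆=1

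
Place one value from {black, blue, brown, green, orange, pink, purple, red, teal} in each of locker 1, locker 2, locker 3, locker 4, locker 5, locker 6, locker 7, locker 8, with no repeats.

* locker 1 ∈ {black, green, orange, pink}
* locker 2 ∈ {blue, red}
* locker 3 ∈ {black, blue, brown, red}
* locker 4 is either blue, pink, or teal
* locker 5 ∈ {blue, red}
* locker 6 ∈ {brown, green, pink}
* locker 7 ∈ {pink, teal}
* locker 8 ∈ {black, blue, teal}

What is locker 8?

black

Among the 8 variables, orange fits only locker 1 (and all 8 values in {black, blue, brown, green, orange, pink, red, teal} must be used), so locker 1 = orange.
The 7 still-open variables together cover exactly {black, blue, brown, green, pink, red, teal} — 7 values for 7 variables — and green appears only in locker 6's list, so locker 6 = green.
The 6 still-open variables together cover exactly {black, blue, brown, pink, red, teal} — 6 values for 6 variables — and brown appears only in locker 3's list, so locker 3 = brown.
Among the 5 still-open variables, black fits only locker 8 (and all 5 values in {black, blue, pink, red, teal} must be used), so locker 8 = black.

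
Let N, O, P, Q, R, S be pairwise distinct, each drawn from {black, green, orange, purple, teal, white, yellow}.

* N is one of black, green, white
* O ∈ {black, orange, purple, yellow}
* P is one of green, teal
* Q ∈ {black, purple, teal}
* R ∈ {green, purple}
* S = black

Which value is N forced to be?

white

S has just one choice, so S = black. So N, O, Q can't be black.
P, Q, R share exactly the 3 values {green, purple, teal}; by pigeonhole those values go to them, so strike green, purple, teal from N, O.
So N = white.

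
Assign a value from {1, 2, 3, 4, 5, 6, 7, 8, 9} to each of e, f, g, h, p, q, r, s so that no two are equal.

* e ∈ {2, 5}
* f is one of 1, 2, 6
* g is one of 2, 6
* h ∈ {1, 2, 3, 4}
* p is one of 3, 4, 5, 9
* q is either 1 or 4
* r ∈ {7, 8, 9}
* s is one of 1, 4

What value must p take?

The 2 variables q and s are confined to {1, 4}, which locks those values in; drop them from f, h, p.
The 2 variables f and g are confined to {2, 6}, which locks those values in; drop them from e, h.
e has just one choice, so e = 5. Strike 5 from p.
That leaves h = 3. So p can't be 3.
So p = 9.

9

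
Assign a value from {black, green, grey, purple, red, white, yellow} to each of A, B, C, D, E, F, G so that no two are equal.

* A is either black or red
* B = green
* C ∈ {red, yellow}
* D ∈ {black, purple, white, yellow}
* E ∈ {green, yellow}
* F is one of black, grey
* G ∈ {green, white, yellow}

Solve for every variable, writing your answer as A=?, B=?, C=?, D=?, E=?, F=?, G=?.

A=black, B=green, C=red, D=purple, E=yellow, F=grey, G=white

B has just one choice, so B = green. So E, G can't be green.
That leaves E = yellow. Remove yellow from C, D, G.
G has just one choice, so G = white. Strike white from D.
C must be red (only option left). So A can't be red.
A must be black (only option left). Eliminate black elsewhere: D, F.
D has just one choice, so D = purple.
That leaves F = grey.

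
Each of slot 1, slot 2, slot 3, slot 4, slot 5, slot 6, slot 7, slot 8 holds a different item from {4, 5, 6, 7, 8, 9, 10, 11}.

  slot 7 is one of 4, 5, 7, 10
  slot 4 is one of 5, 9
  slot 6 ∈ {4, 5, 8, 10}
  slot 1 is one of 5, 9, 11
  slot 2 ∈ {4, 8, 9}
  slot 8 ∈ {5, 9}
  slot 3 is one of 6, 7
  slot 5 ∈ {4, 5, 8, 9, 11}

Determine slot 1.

Among the 8 variables, 6 fits only slot 3 (and all 8 values in {4, 5, 6, 7, 8, 9, 10, 11} must be used), so slot 3 = 6.
The 7 still-open variables together cover exactly {4, 5, 7, 8, 9, 10, 11} — 7 values for 7 variables — and 7 appears only in slot 7's list, so slot 7 = 7.
The 6 still-open variables draw from only 6 values {4, 5, 8, 9, 10, 11}, so each is used; only slot 6 can be 10, hence slot 6 = 10.
slot 4 and slot 8 share exactly the 2 values {5, 9}; by pigeonhole those values go to them, so strike 5, 9 from slot 1, slot 2, slot 5.
So slot 1 = 11.

11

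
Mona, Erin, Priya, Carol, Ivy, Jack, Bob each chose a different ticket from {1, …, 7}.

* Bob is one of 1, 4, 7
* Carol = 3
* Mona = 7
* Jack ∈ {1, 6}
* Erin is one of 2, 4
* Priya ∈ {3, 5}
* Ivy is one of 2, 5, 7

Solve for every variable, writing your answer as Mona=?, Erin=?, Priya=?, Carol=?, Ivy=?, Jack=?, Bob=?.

Mona has just one choice, so Mona = 7. Eliminate 7 elsewhere: Ivy, Bob.
Carol must be 3 (only option left). Eliminate 3 elsewhere: Priya.
Priya has just one choice, so Priya = 5. Strike 5 from Ivy.
Ivy must be 2 (only option left). So Erin can't be 2.
Erin has just one choice, so Erin = 4. Remove 4 from Bob.
Bob must be 1 (only option left). Strike 1 from Jack.
Jack has just one choice, so Jack = 6.

Mona=7, Erin=4, Priya=5, Carol=3, Ivy=2, Jack=6, Bob=1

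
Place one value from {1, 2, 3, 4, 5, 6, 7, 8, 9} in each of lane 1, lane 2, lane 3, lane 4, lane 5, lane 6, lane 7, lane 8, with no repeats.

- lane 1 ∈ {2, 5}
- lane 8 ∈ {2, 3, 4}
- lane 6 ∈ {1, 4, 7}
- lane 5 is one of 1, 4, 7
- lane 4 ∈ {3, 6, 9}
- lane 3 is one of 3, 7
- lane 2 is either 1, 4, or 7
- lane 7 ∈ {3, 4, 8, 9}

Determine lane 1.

5

The 3 variables lane 2, lane 5, lane 6 are confined to {1, 4, 7}, which locks those values in; drop them from lane 3, lane 7, lane 8.
That leaves lane 3 = 3. So lane 4, lane 7, lane 8 can't be 3.
lane 8 must be 2 (only option left). So lane 1 can't be 2.
So lane 1 = 5.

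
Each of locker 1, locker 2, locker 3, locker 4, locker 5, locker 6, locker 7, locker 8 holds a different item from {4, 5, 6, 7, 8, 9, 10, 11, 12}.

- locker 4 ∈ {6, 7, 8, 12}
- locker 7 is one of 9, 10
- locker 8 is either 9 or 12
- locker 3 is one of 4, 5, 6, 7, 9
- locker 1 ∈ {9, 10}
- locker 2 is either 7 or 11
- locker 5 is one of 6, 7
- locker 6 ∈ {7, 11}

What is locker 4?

8

The 2 variables locker 1 and locker 7 are confined to {9, 10}, which locks those values in; drop them from locker 3, locker 8.
locker 8 has just one choice, so locker 8 = 12. So locker 4 can't be 12.
locker 2 and locker 6 share exactly the 2 values {7, 11}; by pigeonhole those values go to them, so strike 7, 11 from locker 3, locker 4, locker 5.
locker 5 has just one choice, so locker 5 = 6. So locker 3, locker 4 can't be 6.
So locker 4 = 8.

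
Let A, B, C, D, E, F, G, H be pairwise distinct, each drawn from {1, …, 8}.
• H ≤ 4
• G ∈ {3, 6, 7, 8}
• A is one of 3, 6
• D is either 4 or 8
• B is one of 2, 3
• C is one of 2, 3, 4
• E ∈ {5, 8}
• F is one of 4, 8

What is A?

6

The 8 variables together cover exactly {1, 2, 3, 4, 5, 6, 7, 8} — 8 values for 8 variables — and 1 appears only in H's list, so H = 1.
The 7 still-open variables draw from only 7 values {2, 3, 4, 5, 6, 7, 8}, so each is used; only E can be 5, hence E = 5.
The 6 still-open variables together cover exactly {2, 3, 4, 6, 7, 8} — 6 values for 6 variables — and 7 appears only in G's list, so G = 7.
The 5 still-open variables draw from only 5 values {2, 3, 4, 6, 8}, so each is used; only A can be 6, hence A = 6.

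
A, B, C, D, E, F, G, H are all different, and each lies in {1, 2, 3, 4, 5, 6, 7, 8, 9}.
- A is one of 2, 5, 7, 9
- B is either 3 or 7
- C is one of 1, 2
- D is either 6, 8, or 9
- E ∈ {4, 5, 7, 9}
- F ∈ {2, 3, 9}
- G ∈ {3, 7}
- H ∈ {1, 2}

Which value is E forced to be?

4

B and G share exactly the 2 values {3, 7}; by pigeonhole those values go to them, so strike 3, 7 from A, E, F.
C and H share exactly the 2 values {1, 2}; by pigeonhole those values go to them, so strike 1, 2 from A, F.
F must be 9 (only option left). Eliminate 9 elsewhere: A, D, E.
A must be 5 (only option left). Strike 5 from E.
So E = 4.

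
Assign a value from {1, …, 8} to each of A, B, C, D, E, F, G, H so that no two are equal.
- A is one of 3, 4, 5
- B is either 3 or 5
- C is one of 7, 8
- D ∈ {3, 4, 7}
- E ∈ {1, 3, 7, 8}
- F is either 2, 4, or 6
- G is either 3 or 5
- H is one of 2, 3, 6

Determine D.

7

The 8 variables draw from only 8 values {1, 2, 3, 4, 5, 6, 7, 8}, so each is used; only E can be 1, hence E = 1.
The 7 still-open variables draw from only 7 values {2, 3, 4, 5, 6, 7, 8}, so each is used; only C can be 8, hence C = 8.
The 6 still-open variables draw from only 6 values {2, 3, 4, 5, 6, 7}, so each is used; only D can be 7, hence D = 7.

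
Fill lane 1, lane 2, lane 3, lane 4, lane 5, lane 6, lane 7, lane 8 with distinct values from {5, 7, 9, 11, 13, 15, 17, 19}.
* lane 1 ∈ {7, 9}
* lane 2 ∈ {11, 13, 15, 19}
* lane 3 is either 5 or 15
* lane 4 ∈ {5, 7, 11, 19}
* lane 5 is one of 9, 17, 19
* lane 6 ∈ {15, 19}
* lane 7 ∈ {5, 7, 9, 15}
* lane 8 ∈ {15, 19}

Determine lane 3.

5

The 8 variables together cover exactly {5, 7, 9, 11, 13, 15, 17, 19} — 8 values for 8 variables — and 13 appears only in lane 2's list, so lane 2 = 13.
The 7 still-open variables together cover exactly {5, 7, 9, 11, 15, 17, 19} — 7 values for 7 variables — and 11 appears only in lane 4's list, so lane 4 = 11.
The 6 still-open variables draw from only 6 values {5, 7, 9, 15, 17, 19}, so each is used; only lane 5 can be 17, hence lane 5 = 17.
The 2 variables lane 6 and lane 8 are confined to {15, 19}, which locks those values in; drop them from lane 3, lane 7.
So lane 3 = 5.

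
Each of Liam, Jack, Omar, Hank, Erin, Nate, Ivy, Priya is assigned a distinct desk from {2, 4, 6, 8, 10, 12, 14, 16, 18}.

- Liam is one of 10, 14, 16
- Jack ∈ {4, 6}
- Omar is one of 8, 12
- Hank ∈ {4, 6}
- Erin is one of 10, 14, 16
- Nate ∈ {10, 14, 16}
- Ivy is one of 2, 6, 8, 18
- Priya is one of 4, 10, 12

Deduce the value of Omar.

8

Jack and Hank between them cover only {4, 6} — a naked pair. Remove those values from Ivy, Priya.
Liam, Erin, Nate share exactly the 3 values {10, 14, 16}; by pigeonhole those values go to them, so strike 10, 14, 16 from Priya.
That leaves Priya = 12. So Omar can't be 12.
So Omar = 8.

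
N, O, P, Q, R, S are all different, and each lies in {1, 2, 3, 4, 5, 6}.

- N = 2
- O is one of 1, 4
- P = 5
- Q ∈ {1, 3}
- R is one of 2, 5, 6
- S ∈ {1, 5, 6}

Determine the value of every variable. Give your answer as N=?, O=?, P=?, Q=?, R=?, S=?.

N=2, O=4, P=5, Q=3, R=6, S=1

N's domain is down to {2}, so N = 2. Eliminate 2 elsewhere: R.
That leaves P = 5. Strike 5 from R, S.
R has just one choice, so R = 6. Eliminate 6 elsewhere: S.
S must be 1 (only option left). Eliminate 1 elsewhere: O, Q.
O has just one choice, so O = 4.
Q's domain is down to {3}, so Q = 3.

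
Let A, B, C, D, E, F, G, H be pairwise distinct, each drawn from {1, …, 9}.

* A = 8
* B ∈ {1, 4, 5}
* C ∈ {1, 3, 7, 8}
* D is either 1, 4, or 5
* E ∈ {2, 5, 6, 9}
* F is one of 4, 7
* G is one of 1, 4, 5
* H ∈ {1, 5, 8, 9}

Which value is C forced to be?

A's domain is down to {8}, so A = 8. So C, H can't be 8.
The 3 variables B, D, G are confined to {1, 4, 5}, which locks those values in; drop them from C, E, F, H.
F has just one choice, so F = 7. Remove 7 from C.
So C = 3.

3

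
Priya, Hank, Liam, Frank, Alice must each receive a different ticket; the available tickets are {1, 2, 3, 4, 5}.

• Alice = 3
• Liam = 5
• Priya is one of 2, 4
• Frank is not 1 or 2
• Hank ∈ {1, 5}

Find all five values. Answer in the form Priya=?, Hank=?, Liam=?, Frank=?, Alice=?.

Liam must be 5 (only option left). Remove 5 from Hank, Frank.
That leaves Alice = 3. Remove 3 from Frank.
Hank's domain is down to {1}, so Hank = 1.
Frank must be 4 (only option left). Remove 4 from Priya.
Priya's domain is down to {2}, so Priya = 2.

Priya=2, Hank=1, Liam=5, Frank=4, Alice=3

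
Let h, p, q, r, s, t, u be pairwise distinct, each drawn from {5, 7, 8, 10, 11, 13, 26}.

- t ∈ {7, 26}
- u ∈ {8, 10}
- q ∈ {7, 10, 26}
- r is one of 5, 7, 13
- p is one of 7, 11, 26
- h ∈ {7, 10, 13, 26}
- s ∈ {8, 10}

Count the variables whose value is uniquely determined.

3

The 7 variables draw from only 7 values {5, 7, 8, 10, 11, 13, 26}, so each is used; only r can be 5, hence r = 5.
Among the 6 still-open variables, 11 fits only p (and all 6 values in {7, 8, 10, 11, 13, 26} must be used), so p = 11.
The 5 still-open variables draw from only 5 values {7, 8, 10, 13, 26}, so each is used; only h can be 13, hence h = 13.
s and u between them cover only {8, 10} — a naked pair. Remove those values from q.
Determined: h=13, p=11, r=5. The other variables each still have more than one consistent value. That makes 3.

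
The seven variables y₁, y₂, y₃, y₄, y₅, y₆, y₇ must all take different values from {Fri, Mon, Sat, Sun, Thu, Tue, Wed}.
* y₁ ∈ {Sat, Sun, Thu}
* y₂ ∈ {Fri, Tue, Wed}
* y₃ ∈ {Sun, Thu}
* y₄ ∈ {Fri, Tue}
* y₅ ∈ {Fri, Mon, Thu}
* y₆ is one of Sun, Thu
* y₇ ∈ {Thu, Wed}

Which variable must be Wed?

y₇

The 7 variables draw from only 7 values {Fri, Mon, Sat, Sun, Thu, Tue, Wed}, so each is used; only y₅ can be Mon, hence y₅ = Mon.
The 6 still-open variables together cover exactly {Fri, Sat, Sun, Thu, Tue, Wed} — 6 values for 6 variables — and Sat appears only in y₁'s list, so y₁ = Sat.
The 2 variables y₃ and y₆ are confined to {Sun, Thu}, which locks those values in; drop them from y₇.
So Wed goes to y₇.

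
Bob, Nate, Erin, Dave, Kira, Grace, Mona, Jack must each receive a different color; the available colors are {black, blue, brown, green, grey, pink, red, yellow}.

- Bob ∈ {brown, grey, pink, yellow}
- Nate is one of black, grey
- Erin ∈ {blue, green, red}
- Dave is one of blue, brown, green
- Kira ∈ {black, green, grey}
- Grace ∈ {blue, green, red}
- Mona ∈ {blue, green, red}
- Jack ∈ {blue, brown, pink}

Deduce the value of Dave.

The 8 variables together cover exactly {black, blue, brown, green, grey, pink, red, yellow} — 8 values for 8 variables — and yellow appears only in Bob's list, so Bob = yellow.
The 7 still-open variables draw from only 7 values {black, blue, brown, green, grey, pink, red}, so each is used; only Jack can be pink, hence Jack = pink.
The 6 still-open variables together cover exactly {black, blue, brown, green, grey, red} — 6 values for 6 variables — and brown appears only in Dave's list, so Dave = brown.

brown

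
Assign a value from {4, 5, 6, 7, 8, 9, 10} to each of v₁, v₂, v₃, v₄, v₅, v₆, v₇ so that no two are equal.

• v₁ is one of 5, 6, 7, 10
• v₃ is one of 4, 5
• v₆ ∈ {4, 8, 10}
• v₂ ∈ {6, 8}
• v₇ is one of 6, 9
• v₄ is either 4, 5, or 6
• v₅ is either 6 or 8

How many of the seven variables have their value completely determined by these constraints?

3

The 7 variables draw from only 7 values {4, 5, 6, 7, 8, 9, 10}, so each is used; only v₁ can be 7, hence v₁ = 7.
The 6 still-open variables together cover exactly {4, 5, 6, 8, 9, 10} — 6 values for 6 variables — and 9 appears only in v₇'s list, so v₇ = 9.
The 5 still-open variables draw from only 5 values {4, 5, 6, 8, 10}, so each is used; only v₆ can be 10, hence v₆ = 10.
v₂ and v₅ between them cover only {6, 8} — a naked pair. Remove those values from v₄.
Determined: v₁=7, v₆=10, v₇=9. The other variables each still have more than one consistent value. That makes 3.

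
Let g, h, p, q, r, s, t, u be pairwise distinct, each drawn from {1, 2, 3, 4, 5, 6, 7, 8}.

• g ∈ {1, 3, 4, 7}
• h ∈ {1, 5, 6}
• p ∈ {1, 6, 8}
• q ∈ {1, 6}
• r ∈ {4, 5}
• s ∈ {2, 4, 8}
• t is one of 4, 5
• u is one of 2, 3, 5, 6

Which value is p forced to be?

8

The 8 variables draw from only 8 values {1, 2, 3, 4, 5, 6, 7, 8}, so each is used; only g can be 7, hence g = 7.
Among the 7 still-open variables, 3 fits only u (and all 7 values in {1, 2, 3, 4, 5, 6, 8} must be used), so u = 3.
Among the 6 still-open variables, 2 fits only s (and all 6 values in {1, 2, 4, 5, 6, 8} must be used), so s = 2.
Among the 5 still-open variables, 8 fits only p (and all 5 values in {1, 4, 5, 6, 8} must be used), so p = 8.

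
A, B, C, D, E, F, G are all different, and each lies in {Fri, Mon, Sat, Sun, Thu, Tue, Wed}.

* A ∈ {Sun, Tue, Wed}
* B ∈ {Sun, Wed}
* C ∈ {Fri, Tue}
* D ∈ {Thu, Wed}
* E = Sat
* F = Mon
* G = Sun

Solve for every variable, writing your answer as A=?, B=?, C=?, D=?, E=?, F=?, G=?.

E must be Sat (only option left).
F has just one choice, so F = Mon.
G has just one choice, so G = Sun. Strike Sun from A, B.
B's domain is down to {Wed}, so B = Wed. Eliminate Wed elsewhere: A, D.
That leaves D = Thu.
A must be Tue (only option left). Eliminate Tue elsewhere: C.
C must be Fri (only option left).

A=Tue, B=Wed, C=Fri, D=Thu, E=Sat, F=Mon, G=Sun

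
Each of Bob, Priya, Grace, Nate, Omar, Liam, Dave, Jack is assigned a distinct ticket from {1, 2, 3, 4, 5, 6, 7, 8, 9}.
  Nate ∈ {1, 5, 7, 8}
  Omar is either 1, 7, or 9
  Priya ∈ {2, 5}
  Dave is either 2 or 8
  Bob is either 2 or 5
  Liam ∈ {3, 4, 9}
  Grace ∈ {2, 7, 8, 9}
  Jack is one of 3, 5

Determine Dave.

The 8 variables draw from only 8 values {1, 2, 3, 4, 5, 7, 8, 9}, so each is used; only Liam can be 4, hence Liam = 4.
The 7 still-open variables draw from only 7 values {1, 2, 3, 5, 7, 8, 9}, so each is used; only Jack can be 3, hence Jack = 3.
Bob and Priya share exactly the 2 values {2, 5}; by pigeonhole those values go to them, so strike 2, 5 from Grace, Nate, Dave.
So Dave = 8.

8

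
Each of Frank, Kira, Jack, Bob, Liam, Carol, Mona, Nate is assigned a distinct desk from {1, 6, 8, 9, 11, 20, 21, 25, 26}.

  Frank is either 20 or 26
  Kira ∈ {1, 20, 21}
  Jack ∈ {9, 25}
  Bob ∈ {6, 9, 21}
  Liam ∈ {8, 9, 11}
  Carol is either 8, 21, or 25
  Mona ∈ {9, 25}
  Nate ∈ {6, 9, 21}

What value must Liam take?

The 2 variables Jack and Mona are confined to {9, 25}, which locks those values in; drop them from Bob, Liam, Carol, Nate.
The 2 variables Bob and Nate are confined to {6, 21}, which locks those values in; drop them from Kira, Carol.
Carol has just one choice, so Carol = 8. Strike 8 from Liam.
So Liam = 11.

11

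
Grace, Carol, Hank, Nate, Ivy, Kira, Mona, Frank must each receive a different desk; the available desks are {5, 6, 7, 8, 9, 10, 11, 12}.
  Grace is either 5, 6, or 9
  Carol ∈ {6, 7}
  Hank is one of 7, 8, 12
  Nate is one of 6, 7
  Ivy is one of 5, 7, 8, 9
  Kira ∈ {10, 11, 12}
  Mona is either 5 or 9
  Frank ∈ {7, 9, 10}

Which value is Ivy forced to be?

Among the 8 variables, 11 fits only Kira (and all 8 values in {5, 6, 7, 8, 9, 10, 11, 12} must be used), so Kira = 11.
The 7 still-open variables together cover exactly {5, 6, 7, 8, 9, 10, 12} — 7 values for 7 variables — and 10 appears only in Frank's list, so Frank = 10.
The 6 still-open variables together cover exactly {5, 6, 7, 8, 9, 12} — 6 values for 6 variables — and 12 appears only in Hank's list, so Hank = 12.
The 5 still-open variables together cover exactly {5, 6, 7, 8, 9} — 5 values for 5 variables — and 8 appears only in Ivy's list, so Ivy = 8.

8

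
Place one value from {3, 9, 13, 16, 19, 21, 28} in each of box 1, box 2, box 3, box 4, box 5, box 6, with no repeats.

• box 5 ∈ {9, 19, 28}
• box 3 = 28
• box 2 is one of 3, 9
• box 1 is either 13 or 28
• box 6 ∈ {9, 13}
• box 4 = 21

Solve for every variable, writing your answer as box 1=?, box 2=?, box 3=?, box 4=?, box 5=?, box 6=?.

box 3 must be 28 (only option left). Remove 28 from box 1, box 5.
That leaves box 4 = 21.
box 1 must be 13 (only option left). Remove 13 from box 6.
box 6 must be 9 (only option left). So box 2, box 5 can't be 9.
box 2's domain is down to {3}, so box 2 = 3.
box 5 has just one choice, so box 5 = 19.

box 1=13, box 2=3, box 3=28, box 4=21, box 5=19, box 6=9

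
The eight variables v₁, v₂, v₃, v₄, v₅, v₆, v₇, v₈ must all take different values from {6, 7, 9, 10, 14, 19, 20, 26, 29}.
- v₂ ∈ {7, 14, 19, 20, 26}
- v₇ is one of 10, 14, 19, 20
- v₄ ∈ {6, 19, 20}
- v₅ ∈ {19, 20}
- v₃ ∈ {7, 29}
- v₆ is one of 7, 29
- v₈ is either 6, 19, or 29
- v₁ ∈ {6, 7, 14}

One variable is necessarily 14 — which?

The 8 variables draw from only 8 values {6, 7, 10, 14, 19, 20, 26, 29}, so each is used; only v₇ can be 10, hence v₇ = 10.
The 7 still-open variables together cover exactly {6, 7, 14, 19, 20, 26, 29} — 7 values for 7 variables — and 26 appears only in v₂'s list, so v₂ = 26.
Among the 6 still-open variables, 14 fits only v₁ (and all 6 values in {6, 7, 14, 19, 20, 29} must be used), so v₁ = 14.

v₁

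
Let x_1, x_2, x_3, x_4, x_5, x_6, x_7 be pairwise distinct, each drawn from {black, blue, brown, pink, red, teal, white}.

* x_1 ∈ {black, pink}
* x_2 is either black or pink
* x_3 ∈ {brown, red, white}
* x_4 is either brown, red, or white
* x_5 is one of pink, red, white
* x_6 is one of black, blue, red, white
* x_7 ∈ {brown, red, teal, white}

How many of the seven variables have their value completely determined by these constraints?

The 7 variables together cover exactly {black, blue, brown, pink, red, teal, white} — 7 values for 7 variables — and blue appears only in x_6's list, so x_6 = blue.
Among the 6 still-open variables, teal fits only x_7 (and all 6 values in {black, brown, pink, red, teal, white} must be used), so x_7 = teal.
x_1 and x_2 between them cover only {black, pink} — a naked pair. Remove those values from x_5.
Determined: x_6=blue, x_7=teal. The other variables each still have more than one consistent value. That makes 2.

2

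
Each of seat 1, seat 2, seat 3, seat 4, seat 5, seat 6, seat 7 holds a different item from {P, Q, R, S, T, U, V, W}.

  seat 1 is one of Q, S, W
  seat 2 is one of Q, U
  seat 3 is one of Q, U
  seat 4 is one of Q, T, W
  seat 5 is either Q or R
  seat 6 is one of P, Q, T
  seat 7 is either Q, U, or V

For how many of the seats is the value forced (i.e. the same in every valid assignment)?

2

seat 2 and seat 3 share exactly the 2 values {Q, U}; by pigeonhole those values go to them, so strike Q, U from seat 1, seat 4, seat 5, seat 6, seat 7.
seat 5 has just one choice, so seat 5 = R.
That leaves seat 7 = V.
Determined: seat 5=R, seat 7=V. The other seats each still have more than one consistent value. That makes 2.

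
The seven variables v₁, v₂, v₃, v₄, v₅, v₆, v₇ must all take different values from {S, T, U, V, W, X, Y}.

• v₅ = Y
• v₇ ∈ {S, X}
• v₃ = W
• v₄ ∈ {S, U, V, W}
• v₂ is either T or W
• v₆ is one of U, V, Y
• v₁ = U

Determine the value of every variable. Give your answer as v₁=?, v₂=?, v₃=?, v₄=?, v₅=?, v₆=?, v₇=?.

v₁'s domain is down to {U}, so v₁ = U. Remove U from v₄, v₆.
v₃ must be W (only option left). So v₂, v₄ can't be W.
v₅ must be Y (only option left). Remove Y from v₆.
v₆'s domain is down to {V}, so v₆ = V. Strike V from v₄.
That leaves v₂ = T.
v₄'s domain is down to {S}, so v₄ = S. So v₇ can't be S.
v₇'s domain is down to {X}, so v₇ = X.

v₁=U, v₂=T, v₃=W, v₄=S, v₅=Y, v₆=V, v₇=X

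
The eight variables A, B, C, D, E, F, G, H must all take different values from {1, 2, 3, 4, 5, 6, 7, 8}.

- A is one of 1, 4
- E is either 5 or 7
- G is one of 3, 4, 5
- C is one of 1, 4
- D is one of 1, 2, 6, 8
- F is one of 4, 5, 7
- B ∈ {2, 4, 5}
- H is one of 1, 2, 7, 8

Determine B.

2

The 8 variables together cover exactly {1, 2, 3, 4, 5, 6, 7, 8} — 8 values for 8 variables — and 3 appears only in G's list, so G = 3.
Among the 7 still-open variables, 6 fits only D (and all 7 values in {1, 2, 4, 5, 6, 7, 8} must be used), so D = 6.
The 6 still-open variables draw from only 6 values {1, 2, 4, 5, 7, 8}, so each is used; only H can be 8, hence H = 8.
The 5 still-open variables together cover exactly {1, 2, 4, 5, 7} — 5 values for 5 variables — and 2 appears only in B's list, so B = 2.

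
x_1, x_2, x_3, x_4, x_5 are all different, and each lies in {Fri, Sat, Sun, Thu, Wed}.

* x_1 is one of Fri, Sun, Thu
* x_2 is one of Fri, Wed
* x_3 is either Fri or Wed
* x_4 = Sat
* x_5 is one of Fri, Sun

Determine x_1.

Thu

x_4's domain is down to {Sat}, so x_4 = Sat.
The 4 still-open variables together cover exactly {Fri, Sun, Thu, Wed} — 4 values for 4 variables — and Thu appears only in x_1's list, so x_1 = Thu.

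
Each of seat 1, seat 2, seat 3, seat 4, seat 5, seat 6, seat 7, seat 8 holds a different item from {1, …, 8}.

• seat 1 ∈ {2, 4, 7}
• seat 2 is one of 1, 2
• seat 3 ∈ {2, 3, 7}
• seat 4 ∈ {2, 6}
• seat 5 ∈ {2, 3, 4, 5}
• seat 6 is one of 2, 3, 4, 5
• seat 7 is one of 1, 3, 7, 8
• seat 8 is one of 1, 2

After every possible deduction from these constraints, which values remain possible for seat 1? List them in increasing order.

The 8 variables together cover exactly {1, 2, 3, 4, 5, 6, 7, 8} — 8 values for 8 variables — and 6 appears only in seat 4's list, so seat 4 = 6.
The 7 still-open variables draw from only 7 values {1, 2, 3, 4, 5, 7, 8}, so each is used; only seat 7 can be 8, hence seat 7 = 8.
seat 2 and seat 8 share exactly the 2 values {1, 2}; by pigeonhole those values go to them, so strike 1, 2 from seat 1, seat 3, seat 5, seat 6.
No further eliminations apply; seat 1 can still be any of 4, 7.

4, 7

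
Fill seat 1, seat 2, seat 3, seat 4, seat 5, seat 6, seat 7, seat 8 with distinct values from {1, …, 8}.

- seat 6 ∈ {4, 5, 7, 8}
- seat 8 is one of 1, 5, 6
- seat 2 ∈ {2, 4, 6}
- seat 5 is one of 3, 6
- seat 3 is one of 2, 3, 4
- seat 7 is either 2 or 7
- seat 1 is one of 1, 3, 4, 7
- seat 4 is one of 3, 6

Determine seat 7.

7

Among the 8 variables, 8 fits only seat 6 (and all 8 values in {1, 2, 3, 4, 5, 6, 7, 8} must be used), so seat 6 = 8.
The 7 still-open variables together cover exactly {1, 2, 3, 4, 5, 6, 7} — 7 values for 7 variables — and 5 appears only in seat 8's list, so seat 8 = 5.
Among the 6 still-open variables, 1 fits only seat 1 (and all 6 values in {1, 2, 3, 4, 6, 7} must be used), so seat 1 = 1.
The 5 still-open variables draw from only 5 values {2, 3, 4, 6, 7}, so each is used; only seat 7 can be 7, hence seat 7 = 7.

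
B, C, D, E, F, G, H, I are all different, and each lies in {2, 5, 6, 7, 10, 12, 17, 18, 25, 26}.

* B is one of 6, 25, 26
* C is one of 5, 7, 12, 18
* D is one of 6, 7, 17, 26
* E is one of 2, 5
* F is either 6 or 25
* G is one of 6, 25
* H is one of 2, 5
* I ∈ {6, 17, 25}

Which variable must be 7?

E and H between them cover only {2, 5} — a naked pair. Remove those values from C.
The 2 variables F and G are confined to {6, 25}, which locks those values in; drop them from B, D, I.
B's domain is down to {26}, so B = 26. So D can't be 26.
I must be 17 (only option left). Strike 17 from D.
So 7 goes to D.

D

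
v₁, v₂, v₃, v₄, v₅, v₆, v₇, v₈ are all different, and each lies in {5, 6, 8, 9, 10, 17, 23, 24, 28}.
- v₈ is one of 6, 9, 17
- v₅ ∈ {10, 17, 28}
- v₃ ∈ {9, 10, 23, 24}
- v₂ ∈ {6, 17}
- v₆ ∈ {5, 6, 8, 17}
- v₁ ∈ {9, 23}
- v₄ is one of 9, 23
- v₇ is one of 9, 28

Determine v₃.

v₁ and v₄ between them cover only {9, 23} — a naked pair. Remove those values from v₃, v₇, v₈.
That leaves v₇ = 28. Remove 28 from v₅.
v₂ and v₈ share exactly the 2 values {6, 17}; by pigeonhole those values go to them, so strike 6, 17 from v₅, v₆.
v₅ must be 10 (only option left). Strike 10 from v₃.
So v₃ = 24.

24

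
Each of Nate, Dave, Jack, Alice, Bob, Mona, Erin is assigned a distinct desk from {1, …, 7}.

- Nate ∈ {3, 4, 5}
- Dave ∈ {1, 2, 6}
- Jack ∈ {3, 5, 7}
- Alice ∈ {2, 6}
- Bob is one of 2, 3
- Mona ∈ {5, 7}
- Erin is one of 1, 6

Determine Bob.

The 7 variables together cover exactly {1, 2, 3, 4, 5, 6, 7} — 7 values for 7 variables — and 4 appears only in Nate's list, so Nate = 4.
Dave, Alice, Erin between them cover only {1, 2, 6} — a naked triple. Remove those values from Bob.
So Bob = 3.

3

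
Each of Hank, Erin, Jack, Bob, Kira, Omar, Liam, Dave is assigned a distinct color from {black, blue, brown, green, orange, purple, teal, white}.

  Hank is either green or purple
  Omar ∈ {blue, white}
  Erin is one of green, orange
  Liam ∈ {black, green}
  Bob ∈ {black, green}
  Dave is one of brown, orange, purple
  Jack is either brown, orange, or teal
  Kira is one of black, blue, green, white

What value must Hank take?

The 8 variables draw from only 8 values {black, blue, brown, green, orange, purple, teal, white}, so each is used; only Jack can be teal, hence Jack = teal.
The 7 still-open variables together cover exactly {black, blue, brown, green, orange, purple, white} — 7 values for 7 variables — and brown appears only in Dave's list, so Dave = brown.
The 6 still-open variables together cover exactly {black, blue, green, orange, purple, white} — 6 values for 6 variables — and orange appears only in Erin's list, so Erin = orange.
The 5 still-open variables draw from only 5 values {black, blue, green, purple, white}, so each is used; only Hank can be purple, hence Hank = purple.

purple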